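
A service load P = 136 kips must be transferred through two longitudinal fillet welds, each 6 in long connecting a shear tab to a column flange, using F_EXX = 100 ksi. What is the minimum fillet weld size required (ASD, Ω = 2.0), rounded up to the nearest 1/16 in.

w = 9/16 in

Total weld length L = 12 in.
Required throat t_e = P × Ω / (0.6 F_EXX × L) = 136 × 2.0 / (0.6 × 100 × 12) = 0.3778 in.
Required leg w = t_e / 0.707 = 0.5343 in → use 9/16 in.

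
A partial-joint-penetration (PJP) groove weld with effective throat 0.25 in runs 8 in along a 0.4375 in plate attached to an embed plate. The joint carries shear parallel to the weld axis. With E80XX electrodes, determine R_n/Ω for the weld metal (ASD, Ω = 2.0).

R_n/Ω ≈ 48 kip

E80XX → F_EXX = 80 ksi.
Effective throat (given) t_e = 0.25 in.
A_we = 0.25 × 8 = 2 in².
F_nw = 0.6 F_EXX = 48 ksi.
R_n/Ω = (48 × 2) / 2.0 = 48 kip.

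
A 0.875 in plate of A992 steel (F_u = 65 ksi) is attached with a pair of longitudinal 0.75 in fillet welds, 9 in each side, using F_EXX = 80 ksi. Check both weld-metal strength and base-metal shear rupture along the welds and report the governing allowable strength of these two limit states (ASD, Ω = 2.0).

R_n/Ω ≈ 229 kip (weld metal governs)

t_e = 0.707 × 0.75 = 0.5302 in; L = 18 in.
Weld metal: R_n/Ω = (1/2.0) × 0.6 × 80 × 0.5302 × 18 = 229.1 kip.
Base metal (shear rupture): R_n/Ω = (1/2.0) × 0.6 × 65 × 0.875 × 18 = 307.1 kip.
Governing: weld metal.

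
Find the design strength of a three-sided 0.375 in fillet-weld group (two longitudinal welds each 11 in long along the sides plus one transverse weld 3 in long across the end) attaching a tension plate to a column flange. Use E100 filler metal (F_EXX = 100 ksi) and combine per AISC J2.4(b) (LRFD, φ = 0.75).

t_e = 0.707 × 0.375 = 0.2651 in.
R_nwl = 0.6 × 100 × 0.2651 × 22 = 350 kip (longitudinal, 2 welds).
R_nwt = 0.6 × 100 × 0.2651 × 3 = 47.72 kip (transverse, base value).
(i) R_nwl + R_nwt = 397.7 kip; (ii) 0.85 R_nwl + 1.5 R_nwt = 369.1 kip.
R_n = max = 397.7 kip [governs: (i)]; φR_n = 298.3 kip.

φR_n ≈ 298 kip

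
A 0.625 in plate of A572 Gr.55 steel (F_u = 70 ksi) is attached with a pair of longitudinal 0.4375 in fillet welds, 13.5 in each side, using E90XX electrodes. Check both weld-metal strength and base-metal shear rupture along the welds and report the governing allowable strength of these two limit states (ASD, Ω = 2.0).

E90XX → F_EXX = 90 ksi.
t_e = 0.707 × 0.4375 = 0.3093 in; L = 27 in.
Weld metal: R_n/Ω = (1/2.0) × 0.6 × 90 × 0.3093 × 27 = 225.5 kips.
Base metal (shear rupture): R_n/Ω = (1/2.0) × 0.6 × 70 × 0.625 × 27 = 354.4 kips.
Governing: weld metal.

R_n/Ω ≈ 225 kips (weld metal governs)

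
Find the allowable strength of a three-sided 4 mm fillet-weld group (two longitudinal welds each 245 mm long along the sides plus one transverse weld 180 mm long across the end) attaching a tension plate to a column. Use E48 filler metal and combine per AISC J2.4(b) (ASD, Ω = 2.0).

R_n/Ω ≈ 280 kN

E48XX → F_EXX = 480 MPa.
t_e = 0.707 × 4 = 2.828 mm.
R_nwl = 0.6 × 480 × 2.828 × 490 × 10⁻³ = 399.1 kN (longitudinal, 2 welds).
R_nwt = 0.6 × 480 × 2.828 × 180 × 10⁻³ = 146.6 kN (transverse, base value).
(i) R_nwl + R_nwt = 545.7 kN; (ii) 0.85 R_nwl + 1.5 R_nwt = 559.1 kN.
R_n = max = 559.1 kN [governs: (ii)]; R_n/Ω = 279.6 kN.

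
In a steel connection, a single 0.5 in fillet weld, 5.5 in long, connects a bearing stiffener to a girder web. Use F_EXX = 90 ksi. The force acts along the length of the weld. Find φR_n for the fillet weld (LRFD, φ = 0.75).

φR_n ≈ 78.7 kips

Effective throat t_e = 0.707 × 0.5 = 0.3535 in.
Total length L = 5.5 in; A_we = 0.3535 × 5.5 = 1.944 in².
F_nw = 0.6 F_EXX = 0.6 × 90 = 54 ksi.
φR_n = 0.75 × 54 × 1.944 = 78.74 kips.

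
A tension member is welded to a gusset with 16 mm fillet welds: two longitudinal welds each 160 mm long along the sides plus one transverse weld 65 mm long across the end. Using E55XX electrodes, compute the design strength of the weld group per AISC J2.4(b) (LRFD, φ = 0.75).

E55XX → F_EXX = 550 MPa.
t_e = 0.707 × 16 = 11.31 mm.
R_nwl = 0.6 × 550 × 11.31 × 320 × 10⁻³ = 1195 kN (longitudinal, 2 welds).
R_nwt = 0.6 × 550 × 11.31 × 65 × 10⁻³ = 242.6 kN (transverse, base value).
(i) R_nwl + R_nwt = 1437 kN; (ii) 0.85 R_nwl + 1.5 R_nwt = 1379 kN.
R_n = max = 1437 kN [governs: (i)]; φR_n = 1078 kN.

φR_n ≈ 1080 kN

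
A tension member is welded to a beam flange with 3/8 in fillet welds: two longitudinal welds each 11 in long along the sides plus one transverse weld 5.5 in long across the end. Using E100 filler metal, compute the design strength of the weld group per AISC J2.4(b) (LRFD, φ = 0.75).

E100XX → F_EXX = 100 ksi.
t_e = 0.707 × 0.375 = 0.2651 in.
R_nwl = 0.6 × 100 × 0.2651 × 22 = 350 kips (longitudinal, 2 welds).
R_nwt = 0.6 × 100 × 0.2651 × 5.5 = 87.49 kips (transverse, base value).
(i) R_nwl + R_nwt = 437.5 kips; (ii) 0.85 R_nwl + 1.5 R_nwt = 428.7 kips.
R_n = max = 437.5 kips [governs: (i)]; φR_n = 328.1 kips.

φR_n ≈ 328 kips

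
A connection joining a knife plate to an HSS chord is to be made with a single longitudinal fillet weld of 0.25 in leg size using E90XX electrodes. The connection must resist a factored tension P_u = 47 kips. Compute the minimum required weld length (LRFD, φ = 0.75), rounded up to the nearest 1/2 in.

L = 7 in

E90XX → F_EXX = 90 ksi.
Throat t_e = 0.707 × 0.25 = 0.1767 in.
φr_n = 0.75 × 0.6 × 90 × 0.1767 = 7.158 kips/in.
L_req = P_u / φr_n = 47 / 7.158 = 6.566 in total.
Round up → use L = 7 in.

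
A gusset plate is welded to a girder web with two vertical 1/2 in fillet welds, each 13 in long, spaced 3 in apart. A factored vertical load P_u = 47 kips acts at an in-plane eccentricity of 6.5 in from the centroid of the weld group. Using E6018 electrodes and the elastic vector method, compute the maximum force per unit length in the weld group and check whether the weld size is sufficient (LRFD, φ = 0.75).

E60XX → F_EXX = 60 ksi.
Total weld length L_w = 26 in. Treat welds as unit-width lines.
Polar moment about centroid: J = 2[d³/12 + d(b/2)²] = 2[13³/12 + 13×1.5²] = 424.7 in³.
Direct shear f_v = P/L_w = 47 / 26 = 1.808 kip/in (vertical).
Torsion M = P·e = 47 × 6.5 = 305.5 kip·in.
Critical point at (x, y) = (1.5, 6.5) from centroid. f_tx = M·y/J = 4.676 kip/in; f_ty = M·x/J = 1.079 kip/in.
Resultant f_max = √[f_tx² + (f_v + f_ty)²] = √[4.676² + (1.808 + 1.079)²] = 5.495 kip/in.
Capacity per unit length: φr_n = 0.75 × 0.6 × 60 × (0.707 × 0.5) = 9.544 kip/in.
5.495 ≤ 9.544 → adequate.

f_max ≈ 5.5 kip/in; adequate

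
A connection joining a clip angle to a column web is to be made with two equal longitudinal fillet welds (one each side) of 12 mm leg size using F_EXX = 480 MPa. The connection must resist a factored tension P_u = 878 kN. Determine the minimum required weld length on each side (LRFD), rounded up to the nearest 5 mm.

Throat t_e = 0.707 × 12 = 8.484 mm.
φr_n = 0.75 × 0.6 × 480 × 8.484 × 10⁻³ = 1.833 kN/mm.
L_req = P_u / φr_n = 878 / 1.833 = 479.1 mm total.
Per side: 479.1 / 2 = 239.6 mm.
Round up → use L = 240 mm on each side.

L = 240 mm on each side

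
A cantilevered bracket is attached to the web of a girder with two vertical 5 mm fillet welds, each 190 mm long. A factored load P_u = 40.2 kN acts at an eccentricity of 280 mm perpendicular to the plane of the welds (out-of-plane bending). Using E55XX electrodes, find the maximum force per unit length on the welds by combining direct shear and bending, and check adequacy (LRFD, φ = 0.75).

f_max ≈ 941 N/mm; NOT adequate

E55XX → F_EXX = 550 MPa.
L_w = 2 × 190 = 380 mm; section modulus (unit throat) S = 2 × L²/6 = 12030 mm².
Direct shear f_v = P/L_w = 40.2×10³/380 = 105.8 N/mm.
Moment M = P × e = 40.2×10³ × 280 = 11256000 N·mm; bending f_b = M/S = 935.4 N/mm.
f_max = √(f_v² + f_b²) = √(105.8² + 935.4²) = 941.4 N/mm.
φr_n = 0.75 × 0.6 × 550 × (0.707 × 5) = 874.9 N/mm → NOT adequate.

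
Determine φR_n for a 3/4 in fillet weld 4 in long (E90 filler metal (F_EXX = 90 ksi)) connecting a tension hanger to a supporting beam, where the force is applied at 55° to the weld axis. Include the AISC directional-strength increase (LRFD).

φR_n ≈ 118 kip

t_e = 0.707 × 0.75 = 0.5302 in; A_we = 0.5302 × 4 = 2.121 in².
Directional factor: 1.0 + 0.5 sin^1.5(55°) = 1.371.
F_nw = 0.6 × 90 × 1.371 = 74.02 ksi.
φR_n = 0.75 × 74.02 × 2.121 = 117.7 kip.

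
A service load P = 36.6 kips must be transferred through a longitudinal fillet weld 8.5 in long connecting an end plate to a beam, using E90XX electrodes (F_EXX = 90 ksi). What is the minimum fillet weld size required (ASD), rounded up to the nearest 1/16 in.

w = 1/4 in

Total weld length L = 8.5 in.
Required throat t_e = P × Ω / (0.6 F_EXX × L) = 36.6 × 2.0 / (0.6 × 90 × 8.5) = 0.1595 in.
Required leg w = t_e / 0.707 = 0.2256 in → use 1/4 in.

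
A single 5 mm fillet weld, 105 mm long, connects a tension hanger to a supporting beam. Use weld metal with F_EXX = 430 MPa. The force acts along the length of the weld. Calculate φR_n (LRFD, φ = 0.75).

Effective throat t_e = 0.707 × 5 = 3.535 mm.
Total length L = 105 mm; A_we = 3.535 × 105 = 371.2 mm².
F_nw = 0.6 F_EXX = 0.6 × 430 = 258 MPa.
φR_n = 0.75 × 258 × 371.2 × 10⁻³ = 71.82 kN.

φR_n ≈ 71.8 kN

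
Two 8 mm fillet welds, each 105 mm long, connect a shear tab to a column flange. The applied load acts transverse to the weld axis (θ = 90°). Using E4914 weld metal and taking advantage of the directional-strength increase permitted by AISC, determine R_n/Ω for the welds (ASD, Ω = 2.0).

R_n/Ω ≈ 262 kN

E49XX → F_EXX = 490 MPa.
t_e = 0.707 × 8 = 5.656 mm; A_we = 5.656 × 210 = 1188 mm².
Directional factor: 1.0 + 0.5 sin^1.5(90°) = 1.5.
F_nw = 0.6 × 490 × 1.5 = 441 MPa.
R_n/Ω = (441 × 1188) / 2.0 × 10⁻³ = 261.9 kN.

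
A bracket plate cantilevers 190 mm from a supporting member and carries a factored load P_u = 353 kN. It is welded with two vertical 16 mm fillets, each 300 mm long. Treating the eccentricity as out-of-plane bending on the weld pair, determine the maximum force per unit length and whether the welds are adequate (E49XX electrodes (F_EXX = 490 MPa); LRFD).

f_max ≈ 2310 N/mm; adequate

L_w = 2 × 300 = 600 mm; section modulus (unit throat) S = 2 × L²/6 = 30000 mm².
Direct shear f_v = P/L_w = 353×10³/600 = 588.3 N/mm.
Moment M = P × e = 353×10³ × 190 = 67070000 N·mm; bending f_b = M/S = 2236 N/mm.
f_max = √(f_v² + f_b²) = √(588.3² + 2236²) = 2312 N/mm.
φr_n = 0.75 × 0.6 × 490 × (0.707 × 16) = 2494 N/mm → adequate.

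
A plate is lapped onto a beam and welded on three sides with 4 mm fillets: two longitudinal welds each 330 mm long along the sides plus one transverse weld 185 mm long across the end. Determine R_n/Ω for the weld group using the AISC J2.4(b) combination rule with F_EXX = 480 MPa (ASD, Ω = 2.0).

R_n/Ω ≈ 344 kN

t_e = 0.707 × 4 = 2.828 mm.
R_nwl = 0.6 × 480 × 2.828 × 660 × 10⁻³ = 537.5 kN (longitudinal, 2 welds).
R_nwt = 0.6 × 480 × 2.828 × 185 × 10⁻³ = 150.7 kN (transverse, base value).
(i) R_nwl + R_nwt = 688.2 kN; (ii) 0.85 R_nwl + 1.5 R_nwt = 682.9 kN.
R_n = max = 688.2 kN [governs: (i)]; R_n/Ω = 344.1 kN.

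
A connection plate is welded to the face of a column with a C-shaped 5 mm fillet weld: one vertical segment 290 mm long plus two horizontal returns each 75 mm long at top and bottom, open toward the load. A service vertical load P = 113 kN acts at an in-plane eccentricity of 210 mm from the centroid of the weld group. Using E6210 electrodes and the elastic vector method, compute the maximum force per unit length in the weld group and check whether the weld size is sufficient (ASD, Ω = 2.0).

E62XX → F_EXX = 620 MPa.
Total weld length L_w = 440 mm. Treat welds as unit-width lines.
Centroid: x̄ = 2×75×37.5 / 440 = 12.78 mm from the vertical weld.
Polar moment about centroid: J = I_x + I_y = [290³/12 + 2×75×145²] + [290×12.78² + 2(75³/12 + 75×24.72²)] = 5396000 mm³.
Direct shear f_v = P/L_w = 113×10³ / 440 = 256.8 N/mm (vertical).
Torsion M = P·e = 113×10³ × 210 = 23730000 N·mm.
Critical point at (x, y) = (62.22, 145) from centroid. f_tx = M·y/J = 637.7 N/mm; f_ty = M·x/J = 273.6 N/mm.
Resultant f_max = √[f_tx² + (f_v + f_ty)²] = √[637.7² + (256.8 + 273.6)²] = 829.5 N/mm.
Capacity per unit length: r_n/Ω = (1/2.0) × 0.6 × 620 × (0.707 × 5) = 657.5 N/mm.
829.5 > 657.5 → NOT adequate.

f_max ≈ 830 N/mm; NOT adequate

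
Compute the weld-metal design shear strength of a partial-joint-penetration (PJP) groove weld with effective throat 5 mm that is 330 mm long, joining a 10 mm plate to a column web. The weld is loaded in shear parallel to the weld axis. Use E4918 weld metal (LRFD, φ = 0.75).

E49XX → F_EXX = 490 MPa.
Effective throat (given) t_e = 5 mm.
A_we = 5 × 330 = 1650 mm².
F_nw = 0.6 F_EXX = 294 MPa.
φR_n = 0.75 × 294 × 1650 × 10⁻³ = 363.8 kN.

φR_n ≈ 364 kN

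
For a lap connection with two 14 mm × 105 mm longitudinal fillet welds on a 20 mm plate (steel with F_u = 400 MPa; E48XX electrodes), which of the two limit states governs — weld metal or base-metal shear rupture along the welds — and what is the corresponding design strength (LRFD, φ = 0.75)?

φR_n ≈ 449 kN (weld metal governs)

E48XX → F_EXX = 480 MPa.
t_e = 0.707 × 14 = 9.898 mm; L = 210 mm.
Weld metal: φR_n = 0.75 × 0.6 × 480 × 9.898 × 210 × 10⁻³ = 449 kN.
Base metal (shear rupture): φR_n = 0.75 × 0.6 × 400 × 20 × 210 × 10⁻³ = 756 kN.
Governing: weld metal.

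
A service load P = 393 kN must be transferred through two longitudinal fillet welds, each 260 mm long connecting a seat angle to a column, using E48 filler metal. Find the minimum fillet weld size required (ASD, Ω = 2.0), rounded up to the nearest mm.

w = 8 mm

E48XX → F_EXX = 480 MPa.
Total weld length L = 520 mm.
Required throat t_e = P × Ω / (0.6 F_EXX × L) = 393 × 2.0 / (0.6 × 480 × 520 × 10⁻³) = 5.248 mm.
Required leg w = t_e / 0.707 = 7.423 mm → use 8 mm.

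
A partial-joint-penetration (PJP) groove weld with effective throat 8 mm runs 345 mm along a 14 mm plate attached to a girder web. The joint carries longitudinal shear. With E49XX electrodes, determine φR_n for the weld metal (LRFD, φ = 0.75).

φR_n ≈ 609 kN

E49XX → F_EXX = 490 MPa.
Effective throat (given) t_e = 8 mm.
A_we = 8 × 345 = 2760 mm².
F_nw = 0.6 F_EXX = 294 MPa.
φR_n = 0.75 × 294 × 2760 × 10⁻³ = 608.6 kN.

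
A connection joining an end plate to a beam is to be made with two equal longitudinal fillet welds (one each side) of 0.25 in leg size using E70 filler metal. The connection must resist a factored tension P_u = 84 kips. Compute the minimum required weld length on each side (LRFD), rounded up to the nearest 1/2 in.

L = 8 in on each side

E70XX → F_EXX = 70 ksi.
Throat t_e = 0.707 × 0.25 = 0.1767 in.
φr_n = 0.75 × 0.6 × 70 × 0.1767 = 5.568 kips/in.
L_req = P_u / φr_n = 84 / 5.568 = 15.09 in total.
Per side: 15.09 / 2 = 7.544 in.
Round up → use L = 8 in on each side.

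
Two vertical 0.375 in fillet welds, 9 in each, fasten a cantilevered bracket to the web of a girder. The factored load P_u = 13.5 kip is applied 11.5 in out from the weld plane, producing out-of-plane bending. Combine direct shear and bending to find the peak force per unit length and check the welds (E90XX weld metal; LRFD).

E90XX → F_EXX = 90 ksi.
L_w = 2 × 9 = 18 in; section modulus (unit throat) S = 2 × L²/6 = 27 in².
Direct shear f_v = P/L_w = 13.5/18 = 0.75 kip/in.
Moment M = P × e = 13.5 × 11.5 = 155.25 kip·in; bending f_b = M/S = 5.75 kip/in.
f_max = √(f_v² + f_b²) = √(0.75² + 5.75²) = 5.799 kip/in.
φr_n = 0.75 × 0.6 × 90 × (0.707 × 0.375) = 10.74 kip/in → adequate.

f_max ≈ 5.8 kip/in; adequate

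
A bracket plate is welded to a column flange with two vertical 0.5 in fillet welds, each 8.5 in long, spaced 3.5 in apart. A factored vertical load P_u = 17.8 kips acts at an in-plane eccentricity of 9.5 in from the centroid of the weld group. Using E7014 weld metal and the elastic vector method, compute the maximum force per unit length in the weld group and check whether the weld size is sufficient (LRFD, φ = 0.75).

E70XX → F_EXX = 70 ksi.
Total weld length L_w = 17 in. Treat welds as unit-width lines.
Polar moment about centroid: J = 2[d³/12 + d(b/2)²] = 2[8.5³/12 + 8.5×1.75²] = 154.4 in³.
Direct shear f_v = P/L_w = 17.8 / 17 = 1.047 kip/in (vertical).
Torsion M = P·e = 17.8 × 9.5 = 169.1 kip·in.
Critical point at (x, y) = (1.75, 4.25) from centroid. f_tx = M·y/J = 4.654 kip/in; f_ty = M·x/J = 1.916 kip/in.
Resultant f_max = √[f_tx² + (f_v + f_ty)²] = √[4.654² + (1.047 + 1.916)²] = 5.518 kip/in.
Capacity per unit length: φr_n = 0.75 × 0.6 × 70 × (0.707 × 0.5) = 11.14 kip/in.
5.518 ≤ 11.14 → adequate.

f_max ≈ 5.52 kip/in; adequate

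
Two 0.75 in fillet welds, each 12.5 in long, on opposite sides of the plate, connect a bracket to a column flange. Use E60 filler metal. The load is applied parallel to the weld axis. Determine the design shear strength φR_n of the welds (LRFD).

E60XX → F_EXX = 60 ksi.
Effective throat t_e = 0.707 × 0.75 = 0.5302 in.
Total length L = 25 in; A_we = 0.5302 × 25 = 13.26 in².
F_nw = 0.6 F_EXX = 0.6 × 60 = 36 ksi.
φR_n = 0.75 × 36 × 13.26 = 357.9 kip.

φR_n ≈ 358 kip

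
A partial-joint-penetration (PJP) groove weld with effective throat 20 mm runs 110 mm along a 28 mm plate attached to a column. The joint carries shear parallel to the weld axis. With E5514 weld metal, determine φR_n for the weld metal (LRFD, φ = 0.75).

E55XX → F_EXX = 550 MPa.
Effective throat (given) t_e = 20 mm.
A_we = 20 × 110 = 2200 mm².
F_nw = 0.6 F_EXX = 330 MPa.
φR_n = 0.75 × 330 × 2200 × 10⁻³ = 544.5 kN.

φR_n ≈ 544 kN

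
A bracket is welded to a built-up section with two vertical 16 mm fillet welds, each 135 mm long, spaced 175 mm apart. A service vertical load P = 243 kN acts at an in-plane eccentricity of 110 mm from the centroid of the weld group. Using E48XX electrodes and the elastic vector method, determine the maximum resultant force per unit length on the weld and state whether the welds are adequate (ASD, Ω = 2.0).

E48XX → F_EXX = 480 MPa.
Total weld length L_w = 270 mm. Treat welds as unit-width lines.
Polar moment about centroid: J = 2[d³/12 + d(b/2)²] = 2[135³/12 + 135×87.5²] = 2477000 mm³.
Direct shear f_v = P/L_w = 243×10³ / 270 = 900 N/mm (vertical).
Torsion M = P·e = 243×10³ × 110 = 26730000 N·mm.
Critical point at (x, y) = (87.5, 67.5) from centroid. f_tx = M·y/J = 728.3 N/mm; f_ty = M·x/J = 944.1 N/mm.
Resultant f_max = √[f_tx² + (f_v + f_ty)²] = √[728.3² + (900 + 944.1)²] = 1983 N/mm.
Capacity per unit length: r_n/Ω = (1/2.0) × 0.6 × 480 × (0.707 × 16) = 1629 N/mm.
1983 > 1629 → NOT adequate.

f_max ≈ 1980 N/mm; NOT adequate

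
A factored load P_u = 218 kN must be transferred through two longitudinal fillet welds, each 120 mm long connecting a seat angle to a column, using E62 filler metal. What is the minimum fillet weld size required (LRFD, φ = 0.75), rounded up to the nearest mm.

w = 5 mm

E62XX → F_EXX = 620 MPa.
Total weld length L = 240 mm.
Required throat t_e = P_u / (φ × 0.6 F_EXX × L) = 218 / (0.75 × 0.6 × 620 × 240 × 10⁻³) = 3.256 mm.
Required leg w = t_e / 0.707 = 4.605 mm → use 5 mm.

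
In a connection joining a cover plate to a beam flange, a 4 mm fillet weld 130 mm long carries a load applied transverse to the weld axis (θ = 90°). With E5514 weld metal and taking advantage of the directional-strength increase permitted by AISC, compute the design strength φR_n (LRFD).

φR_n ≈ 136 kN

E55XX → F_EXX = 550 MPa.
t_e = 0.707 × 4 = 2.828 mm; A_we = 2.828 × 130 = 367.6 mm².
Directional factor: 1.0 + 0.5 sin^1.5(90°) = 1.5.
F_nw = 0.6 × 550 × 1.5 = 495 MPa.
φR_n = 0.75 × 495 × 367.6 × 10⁻³ = 136.5 kN.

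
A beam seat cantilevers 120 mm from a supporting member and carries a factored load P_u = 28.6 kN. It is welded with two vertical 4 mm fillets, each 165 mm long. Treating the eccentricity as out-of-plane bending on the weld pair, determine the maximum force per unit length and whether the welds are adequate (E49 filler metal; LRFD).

E49XX → F_EXX = 490 MPa.
L_w = 2 × 165 = 330 mm; section modulus (unit throat) S = 2 × L²/6 = 9075 mm².
Direct shear f_v = P/L_w = 28.6×10³/330 = 86.67 N/mm.
Moment M = P × e = 28.6×10³ × 120 = 3432000 N·mm; bending f_b = M/S = 378.2 N/mm.
f_max = √(f_v² + f_b²) = √(86.67² + 378.2²) = 388 N/mm.
φr_n = 0.75 × 0.6 × 490 × (0.707 × 4) = 623.6 N/mm → adequate.

f_max ≈ 388 N/mm; adequate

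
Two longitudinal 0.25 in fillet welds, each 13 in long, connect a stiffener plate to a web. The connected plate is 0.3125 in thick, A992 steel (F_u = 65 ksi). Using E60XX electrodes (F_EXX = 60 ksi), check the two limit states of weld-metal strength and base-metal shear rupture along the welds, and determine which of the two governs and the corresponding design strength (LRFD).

t_e = 0.707 × 0.25 = 0.1767 in; L = 26 in.
Weld metal: φR_n = 0.75 × 0.6 × 60 × 0.1767 × 26 = 124.1 kips.
Base metal (shear rupture): φR_n = 0.75 × 0.6 × 65 × 0.3125 × 26 = 237.7 kips.
Governing: weld metal.

φR_n ≈ 124 kips (weld metal governs)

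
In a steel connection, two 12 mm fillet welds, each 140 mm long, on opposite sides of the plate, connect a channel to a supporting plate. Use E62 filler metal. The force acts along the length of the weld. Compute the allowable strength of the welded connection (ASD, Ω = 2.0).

E62XX → F_EXX = 620 MPa.
Effective throat t_e = 0.707 × 12 = 8.484 mm.
Total length L = 280 mm; A_we = 8.484 × 280 = 2376 mm².
F_nw = 0.6 F_EXX = 0.6 × 620 = 372 MPa.
R_n = 372 × 2376 × 10⁻³ = 883.7 kN; R_n/Ω = 883.7/2.0 = 441.8 kN.

R_n/Ω ≈ 442 kN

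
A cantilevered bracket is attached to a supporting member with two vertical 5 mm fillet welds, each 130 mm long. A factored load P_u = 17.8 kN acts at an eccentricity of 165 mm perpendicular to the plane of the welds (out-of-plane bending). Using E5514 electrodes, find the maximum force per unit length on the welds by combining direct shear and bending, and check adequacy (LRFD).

E55XX → F_EXX = 550 MPa.
L_w = 2 × 130 = 260 mm; section modulus (unit throat) S = 2 × L²/6 = 5633 mm².
Direct shear f_v = P/L_w = 17.8×10³/260 = 68.46 N/mm.
Moment M = P × e = 17.8×10³ × 165 = 2937000 N·mm; bending f_b = M/S = 521.4 N/mm.
f_max = √(f_v² + f_b²) = √(68.46² + 521.4²) = 525.8 N/mm.
φr_n = 0.75 × 0.6 × 550 × (0.707 × 5) = 874.9 N/mm → adequate.

f_max ≈ 526 N/mm; adequate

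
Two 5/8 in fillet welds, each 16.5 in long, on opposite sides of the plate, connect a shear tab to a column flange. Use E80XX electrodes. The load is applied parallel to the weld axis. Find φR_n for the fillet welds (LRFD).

E80XX → F_EXX = 80 ksi.
Effective throat t_e = 0.707 × 0.625 = 0.4419 in.
Total length L = 33 in; A_we = 0.4419 × 33 = 14.58 in².
F_nw = 0.6 F_EXX = 0.6 × 80 = 48 ksi.
φR_n = 0.75 × 48 × 14.58 = 524.9 kip.

φR_n ≈ 525 kip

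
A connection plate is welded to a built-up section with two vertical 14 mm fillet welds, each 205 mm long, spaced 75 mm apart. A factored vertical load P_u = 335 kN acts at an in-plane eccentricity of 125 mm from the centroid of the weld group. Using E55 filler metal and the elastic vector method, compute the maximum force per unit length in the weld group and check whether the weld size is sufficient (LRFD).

E55XX → F_EXX = 550 MPa.
Total weld length L_w = 410 mm. Treat welds as unit-width lines.
Polar moment about centroid: J = 2[d³/12 + d(b/2)²] = 2[205³/12 + 205×37.5²] = 2012000 mm³.
Direct shear f_v = P/L_w = 335×10³ / 410 = 817.1 N/mm (vertical).
Torsion M = P·e = 335×10³ × 125 = 41875000 N·mm.
Critical point at (x, y) = (37.5, 102.5) from centroid. f_tx = M·y/J = 2133 N/mm; f_ty = M·x/J = 780.3 N/mm.
Resultant f_max = √[f_tx² + (f_v + f_ty)²] = √[2133² + (817.1 + 780.3)²] = 2665 N/mm.
Capacity per unit length: φr_n = 0.75 × 0.6 × 550 × (0.707 × 14) = 2450 N/mm.
2665 > 2450 → NOT adequate.

f_max ≈ 2660 N/mm; NOT adequate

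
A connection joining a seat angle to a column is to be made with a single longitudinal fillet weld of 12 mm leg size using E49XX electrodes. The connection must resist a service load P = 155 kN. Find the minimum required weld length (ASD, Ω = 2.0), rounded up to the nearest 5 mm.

E49XX → F_EXX = 490 MPa.
Throat t_e = 0.707 × 12 = 8.484 mm.
r_n/Ω = (0.6 × 490 × 8.484) / 2.0 = 1247 N/mm = 1.247 kN/mm.
L_req = P / (r_n/Ω) = 155 / 1.247 = 124.3 mm total.
Round up → use L = 125 mm.

L = 125 mm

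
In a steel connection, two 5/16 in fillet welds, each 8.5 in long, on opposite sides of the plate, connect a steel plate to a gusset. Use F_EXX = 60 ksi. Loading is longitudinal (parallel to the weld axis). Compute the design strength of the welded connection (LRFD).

φR_n ≈ 101 kips

Effective throat t_e = 0.707 × 0.3125 = 0.2209 in.
Total length L = 17 in; A_we = 0.2209 × 17 = 3.756 in².
F_nw = 0.6 F_EXX = 0.6 × 60 = 36 ksi.
φR_n = 0.75 × 36 × 3.756 = 101.4 kips.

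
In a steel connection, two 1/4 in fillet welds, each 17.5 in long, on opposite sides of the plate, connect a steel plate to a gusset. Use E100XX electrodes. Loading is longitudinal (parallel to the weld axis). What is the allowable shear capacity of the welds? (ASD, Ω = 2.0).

E100XX → F_EXX = 100 ksi.
Effective throat t_e = 0.707 × 0.25 = 0.1767 in.
Total length L = 35 in; A_we = 0.1767 × 35 = 6.186 in².
F_nw = 0.6 F_EXX = 0.6 × 100 = 60 ksi.
R_n = 60 × 6.186 = 371.2 kips; R_n/Ω = 371.2/2.0 = 185.6 kips.

R_n/Ω ≈ 186 kips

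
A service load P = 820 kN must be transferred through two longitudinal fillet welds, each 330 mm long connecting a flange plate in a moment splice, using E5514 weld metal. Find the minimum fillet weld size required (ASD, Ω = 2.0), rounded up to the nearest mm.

w = 11 mm

E55XX → F_EXX = 550 MPa.
Total weld length L = 660 mm.
Required throat t_e = P × Ω / (0.6 F_EXX × L) = 820 × 2.0 / (0.6 × 550 × 660 × 10⁻³) = 7.53 mm.
Required leg w = t_e / 0.707 = 10.65 mm → use 11 mm.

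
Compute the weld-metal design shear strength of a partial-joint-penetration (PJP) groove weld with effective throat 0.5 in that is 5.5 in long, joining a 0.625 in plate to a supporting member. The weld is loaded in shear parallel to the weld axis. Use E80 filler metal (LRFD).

φR_n ≈ 99 kips

E80XX → F_EXX = 80 ksi.
Effective throat (given) t_e = 0.5 in.
A_we = 0.5 × 5.5 = 2.75 in².
F_nw = 0.6 F_EXX = 48 ksi.
φR_n = 0.75 × 48 × 2.75 = 99 kips.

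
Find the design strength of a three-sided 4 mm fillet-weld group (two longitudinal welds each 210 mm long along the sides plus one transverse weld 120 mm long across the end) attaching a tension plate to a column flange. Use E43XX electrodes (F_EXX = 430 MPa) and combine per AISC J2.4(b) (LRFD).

φR_n ≈ 295 kN

t_e = 0.707 × 4 = 2.828 mm.
R_nwl = 0.6 × 430 × 2.828 × 420 × 10⁻³ = 306.4 kN (longitudinal, 2 welds).
R_nwt = 0.6 × 430 × 2.828 × 120 × 10⁻³ = 87.55 kN (transverse, base value).
(i) R_nwl + R_nwt = 394 kN; (ii) 0.85 R_nwl + 1.5 R_nwt = 391.8 kN.
R_n = max = 394 kN [governs: (i)]; φR_n = 295.5 kN.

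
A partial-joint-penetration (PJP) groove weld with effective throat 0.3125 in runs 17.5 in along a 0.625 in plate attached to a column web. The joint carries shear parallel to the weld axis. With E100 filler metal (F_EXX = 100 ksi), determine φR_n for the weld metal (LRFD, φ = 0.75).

φR_n ≈ 246 kips

Effective throat (given) t_e = 0.3125 in.
A_we = 0.3125 × 17.5 = 5.469 in².
F_nw = 0.6 F_EXX = 60 ksi.
φR_n = 0.75 × 60 × 5.469 = 246.1 kips.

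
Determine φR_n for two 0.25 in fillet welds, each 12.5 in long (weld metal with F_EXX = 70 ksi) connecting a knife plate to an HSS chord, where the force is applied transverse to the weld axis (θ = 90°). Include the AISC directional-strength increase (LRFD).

t_e = 0.707 × 0.25 = 0.1767 in; A_we = 0.1767 × 25 = 4.419 in².
Directional factor: 1.0 + 0.5 sin^1.5(90°) = 1.5.
F_nw = 0.6 × 70 × 1.5 = 63 ksi.
φR_n = 0.75 × 63 × 4.419 = 208.8 kip.

φR_n ≈ 209 kip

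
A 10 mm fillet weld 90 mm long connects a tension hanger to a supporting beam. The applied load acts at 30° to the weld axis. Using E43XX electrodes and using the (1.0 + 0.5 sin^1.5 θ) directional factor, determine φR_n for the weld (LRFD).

E43XX → F_EXX = 430 MPa.
t_e = 0.707 × 10 = 7.07 mm; A_we = 7.07 × 90 = 636.3 mm².
Directional factor: 1.0 + 0.5 sin^1.5(30°) = 1.177.
F_nw = 0.6 × 430 × 1.177 = 303.6 MPa.
φR_n = 0.75 × 303.6 × 636.3 × 10⁻³ = 144.9 kN.

φR_n ≈ 145 kN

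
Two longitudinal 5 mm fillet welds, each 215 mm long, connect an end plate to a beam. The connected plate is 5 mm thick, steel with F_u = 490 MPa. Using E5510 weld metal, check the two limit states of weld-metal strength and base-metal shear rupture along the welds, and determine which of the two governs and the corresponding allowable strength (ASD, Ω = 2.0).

R_n/Ω ≈ 251 kN (weld metal governs)

E55XX → F_EXX = 550 MPa.
t_e = 0.707 × 5 = 3.535 mm; L = 430 mm.
Weld metal: R_n/Ω = (1/2.0) × 0.6 × 550 × 3.535 × 430 × 10⁻³ = 250.8 kN.
Base metal (shear rupture): R_n/Ω = (1/2.0) × 0.6 × 490 × 5 × 430 × 10⁻³ = 316.1 kN.
Governing: weld metal.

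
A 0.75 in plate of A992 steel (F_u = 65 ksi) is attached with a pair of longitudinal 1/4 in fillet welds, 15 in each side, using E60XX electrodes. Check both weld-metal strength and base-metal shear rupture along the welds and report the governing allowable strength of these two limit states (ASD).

E60XX → F_EXX = 60 ksi.
t_e = 0.707 × 0.25 = 0.1767 in; L = 30 in.
Weld metal: R_n/Ω = (1/2.0) × 0.6 × 60 × 0.1767 × 30 = 95.44 kip.
Base metal (shear rupture): R_n/Ω = (1/2.0) × 0.6 × 65 × 0.75 × 30 = 438.8 kip.
Governing: weld metal.

R_n/Ω ≈ 95.4 kip (weld metal governs)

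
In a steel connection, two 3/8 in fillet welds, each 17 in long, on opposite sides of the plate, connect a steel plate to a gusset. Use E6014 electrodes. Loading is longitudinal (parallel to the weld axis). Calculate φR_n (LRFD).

E60XX → F_EXX = 60 ksi.
Effective throat t_e = 0.707 × 0.375 = 0.2651 in.
Total length L = 34 in; A_we = 0.2651 × 34 = 9.014 in².
F_nw = 0.6 F_EXX = 0.6 × 60 = 36 ksi.
φR_n = 0.75 × 36 × 9.014 = 243.4 kips.

φR_n ≈ 243 kips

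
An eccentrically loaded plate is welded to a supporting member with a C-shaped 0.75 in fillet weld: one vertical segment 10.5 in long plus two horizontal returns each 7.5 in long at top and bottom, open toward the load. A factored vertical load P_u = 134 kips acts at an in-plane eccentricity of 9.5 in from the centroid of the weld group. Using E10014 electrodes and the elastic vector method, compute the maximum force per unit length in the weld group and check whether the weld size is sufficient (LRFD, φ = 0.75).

E100XX → F_EXX = 100 ksi.
Total weld length L_w = 25.5 in. Treat welds as unit-width lines.
Centroid: x̄ = 2×7.5×3.75 / 25.5 = 2.206 in from the vertical weld.
Polar moment about centroid: J = I_x + I_y = [10.5³/12 + 2×7.5×5.25²] + [10.5×2.206² + 2(7.5³/12 + 7.5×1.544²)] = 667.1 in³.
Direct shear f_v = P/L_w = 134 / 25.5 = 5.255 kip/in (vertical).
Torsion M = P·e = 134 × 9.5 = 1273 kip·in.
Critical point at (x, y) = (5.294, 5.25) from centroid. f_tx = M·y/J = 10.02 kip/in; f_ty = M·x/J = 10.1 kip/in.
Resultant f_max = √[f_tx² + (f_v + f_ty)²] = √[10.02² + (5.255 + 10.1)²] = 18.34 kip/in.
Capacity per unit length: φr_n = 0.75 × 0.6 × 100 × (0.707 × 0.75) = 23.86 kip/in.
18.34 ≤ 23.86 → adequate.

f_max ≈ 18.3 kip/in; adequate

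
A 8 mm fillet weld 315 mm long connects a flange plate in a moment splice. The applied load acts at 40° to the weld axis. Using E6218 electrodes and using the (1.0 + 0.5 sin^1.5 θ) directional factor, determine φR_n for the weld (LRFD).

φR_n ≈ 625 kN

E62XX → F_EXX = 620 MPa.
t_e = 0.707 × 8 = 5.656 mm; A_we = 5.656 × 315 = 1782 mm².
Directional factor: 1.0 + 0.5 sin^1.5(40°) = 1.258.
F_nw = 0.6 × 620 × 1.258 = 467.9 MPa.
φR_n = 0.75 × 467.9 × 1782 × 10⁻³ = 625.2 kN.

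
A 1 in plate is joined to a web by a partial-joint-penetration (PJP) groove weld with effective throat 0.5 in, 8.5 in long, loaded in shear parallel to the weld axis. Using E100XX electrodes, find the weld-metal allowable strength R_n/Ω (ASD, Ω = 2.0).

R_n/Ω ≈ 128 kips

E100XX → F_EXX = 100 ksi.
Effective throat (given) t_e = 0.5 in.
A_we = 0.5 × 8.5 = 4.25 in².
F_nw = 0.6 F_EXX = 60 ksi.
R_n/Ω = (60 × 4.25) / 2.0 = 127.5 kips.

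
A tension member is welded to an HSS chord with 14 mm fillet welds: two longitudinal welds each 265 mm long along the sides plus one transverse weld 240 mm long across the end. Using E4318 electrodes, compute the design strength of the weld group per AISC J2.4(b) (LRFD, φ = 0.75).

φR_n ≈ 1550 kN

E43XX → F_EXX = 430 MPa.
t_e = 0.707 × 14 = 9.898 mm.
R_nwl = 0.6 × 430 × 9.898 × 530 × 10⁻³ = 1353 kN (longitudinal, 2 welds).
R_nwt = 0.6 × 430 × 9.898 × 240 × 10⁻³ = 612.9 kN (transverse, base value).
(i) R_nwl + R_nwt = 1966 kN; (ii) 0.85 R_nwl + 1.5 R_nwt = 2070 kN.
R_n = max = 2070 kN [governs: (ii)]; φR_n = 1552 kN.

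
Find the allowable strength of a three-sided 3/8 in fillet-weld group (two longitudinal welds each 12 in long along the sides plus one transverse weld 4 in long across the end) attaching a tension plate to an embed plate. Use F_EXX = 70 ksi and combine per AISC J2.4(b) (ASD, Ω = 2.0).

R_n/Ω ≈ 156 kip

t_e = 0.707 × 0.375 = 0.2651 in.
R_nwl = 0.6 × 70 × 0.2651 × 24 = 267.2 kip (longitudinal, 2 welds).
R_nwt = 0.6 × 70 × 0.2651 × 4 = 44.54 kip (transverse, base value).
(i) R_nwl + R_nwt = 311.8 kip; (ii) 0.85 R_nwl + 1.5 R_nwt = 294 kip.
R_n = max = 311.8 kip [governs: (i)]; R_n/Ω = 155.9 kip.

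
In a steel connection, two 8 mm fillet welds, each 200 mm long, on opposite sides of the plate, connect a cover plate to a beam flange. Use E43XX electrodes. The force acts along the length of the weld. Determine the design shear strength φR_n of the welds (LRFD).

E43XX → F_EXX = 430 MPa.
Effective throat t_e = 0.707 × 8 = 5.656 mm.
Total length L = 400 mm; A_we = 5.656 × 400 = 2262 mm².
F_nw = 0.6 F_EXX = 0.6 × 430 = 258 MPa.
φR_n = 0.75 × 258 × 2262 × 10⁻³ = 437.8 kN.

φR_n ≈ 438 kN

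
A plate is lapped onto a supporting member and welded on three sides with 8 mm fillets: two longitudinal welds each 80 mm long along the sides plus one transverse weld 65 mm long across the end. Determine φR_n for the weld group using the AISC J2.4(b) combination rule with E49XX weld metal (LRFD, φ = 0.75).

E49XX → F_EXX = 490 MPa.
t_e = 0.707 × 8 = 5.656 mm.
R_nwl = 0.6 × 490 × 5.656 × 160 × 10⁻³ = 266.1 kN (longitudinal, 2 welds).
R_nwt = 0.6 × 490 × 5.656 × 65 × 10⁻³ = 108.1 kN (transverse, base value).
(i) R_nwl + R_nwt = 374.1 kN; (ii) 0.85 R_nwl + 1.5 R_nwt = 388.3 kN.
R_n = max = 388.3 kN [governs: (ii)]; φR_n = 291.2 kN.

φR_n ≈ 291 kN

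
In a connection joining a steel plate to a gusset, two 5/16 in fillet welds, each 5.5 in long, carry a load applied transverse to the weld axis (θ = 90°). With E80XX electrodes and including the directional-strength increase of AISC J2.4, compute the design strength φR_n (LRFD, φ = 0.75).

φR_n ≈ 131 kip

E80XX → F_EXX = 80 ksi.
t_e = 0.707 × 0.3125 = 0.2209 in; A_we = 0.2209 × 11 = 2.43 in².
Directional factor: 1.0 + 0.5 sin^1.5(90°) = 1.5.
F_nw = 0.6 × 80 × 1.5 = 72 ksi.
φR_n = 0.75 × 72 × 2.43 = 131.2 kip.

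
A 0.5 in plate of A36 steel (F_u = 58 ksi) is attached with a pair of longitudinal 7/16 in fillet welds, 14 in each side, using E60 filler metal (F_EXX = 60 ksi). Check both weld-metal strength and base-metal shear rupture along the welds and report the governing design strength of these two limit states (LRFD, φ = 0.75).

t_e = 0.707 × 0.4375 = 0.3093 in; L = 28 in.
Weld metal: φR_n = 0.75 × 0.6 × 60 × 0.3093 × 28 = 233.8 kip.
Base metal (shear rupture): φR_n = 0.75 × 0.6 × 58 × 0.5 × 28 = 365.4 kip.
Governing: weld metal.

φR_n ≈ 234 kip (weld metal governs)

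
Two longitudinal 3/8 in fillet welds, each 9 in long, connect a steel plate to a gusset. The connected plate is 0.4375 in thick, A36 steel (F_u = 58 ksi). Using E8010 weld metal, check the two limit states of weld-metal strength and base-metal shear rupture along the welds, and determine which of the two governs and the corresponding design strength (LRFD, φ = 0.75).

E80XX → F_EXX = 80 ksi.
t_e = 0.707 × 0.375 = 0.2651 in; L = 18 in.
Weld metal: φR_n = 0.75 × 0.6 × 80 × 0.2651 × 18 = 171.8 kip.
Base metal (shear rupture): φR_n = 0.75 × 0.6 × 58 × 0.4375 × 18 = 205.5 kip.
Governing: weld metal.

φR_n ≈ 172 kip (weld metal governs)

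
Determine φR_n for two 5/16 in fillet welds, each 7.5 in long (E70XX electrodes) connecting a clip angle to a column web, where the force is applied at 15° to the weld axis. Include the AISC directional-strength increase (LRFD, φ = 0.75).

E70XX → F_EXX = 70 ksi.
t_e = 0.707 × 0.3125 = 0.2209 in; A_we = 0.2209 × 15 = 3.314 in².
Directional factor: 1.0 + 0.5 sin^1.5(15°) = 1.066.
F_nw = 0.6 × 70 × 1.066 = 44.77 ksi.
φR_n = 0.75 × 44.77 × 3.314 = 111.3 kip.

φR_n ≈ 111 kip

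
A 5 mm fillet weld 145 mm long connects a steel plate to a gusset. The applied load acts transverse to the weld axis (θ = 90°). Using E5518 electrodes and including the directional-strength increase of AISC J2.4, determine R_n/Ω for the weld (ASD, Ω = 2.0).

E55XX → F_EXX = 550 MPa.
t_e = 0.707 × 5 = 3.535 mm; A_we = 3.535 × 145 = 512.6 mm².
Directional factor: 1.0 + 0.5 sin^1.5(90°) = 1.5.
F_nw = 0.6 × 550 × 1.5 = 495 MPa.
R_n/Ω = (495 × 512.6) / 2.0 × 10⁻³ = 126.9 kN.

R_n/Ω ≈ 127 kN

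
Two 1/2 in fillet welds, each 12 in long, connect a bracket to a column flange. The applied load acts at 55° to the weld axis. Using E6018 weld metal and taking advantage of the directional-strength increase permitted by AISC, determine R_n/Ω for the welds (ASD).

R_n/Ω ≈ 209 kips

E60XX → F_EXX = 60 ksi.
t_e = 0.707 × 0.5 = 0.3535 in; A_we = 0.3535 × 24 = 8.484 in².
Directional factor: 1.0 + 0.5 sin^1.5(55°) = 1.371.
F_nw = 0.6 × 60 × 1.371 = 49.35 ksi.
R_n/Ω = (49.35 × 8.484) / 2.0 = 209.3 kips.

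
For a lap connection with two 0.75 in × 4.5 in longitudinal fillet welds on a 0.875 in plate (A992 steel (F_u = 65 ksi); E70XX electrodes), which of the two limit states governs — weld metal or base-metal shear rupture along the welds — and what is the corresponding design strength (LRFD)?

E70XX → F_EXX = 70 ksi.
t_e = 0.707 × 0.75 = 0.5302 in; L = 9 in.
Weld metal: φR_n = 0.75 × 0.6 × 70 × 0.5302 × 9 = 150.3 kip.
Base metal (shear rupture): φR_n = 0.75 × 0.6 × 65 × 0.875 × 9 = 230.3 kip.
Governing: weld metal.

φR_n ≈ 150 kip (weld metal governs)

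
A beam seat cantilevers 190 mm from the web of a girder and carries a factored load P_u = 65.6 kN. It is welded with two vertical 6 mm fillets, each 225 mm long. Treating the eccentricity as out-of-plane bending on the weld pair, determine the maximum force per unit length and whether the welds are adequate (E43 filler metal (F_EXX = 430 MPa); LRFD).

L_w = 2 × 225 = 450 mm; section modulus (unit throat) S = 2 × L²/6 = 16880 mm².
Direct shear f_v = P/L_w = 65.6×10³/450 = 145.8 N/mm.
Moment M = P × e = 65.6×10³ × 190 = 12464000 N·mm; bending f_b = M/S = 738.6 N/mm.
f_max = √(f_v² + f_b²) = √(145.8² + 738.6²) = 752.9 N/mm.
φr_n = 0.75 × 0.6 × 430 × (0.707 × 6) = 820.8 N/mm → adequate.

f_max ≈ 753 N/mm; adequate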